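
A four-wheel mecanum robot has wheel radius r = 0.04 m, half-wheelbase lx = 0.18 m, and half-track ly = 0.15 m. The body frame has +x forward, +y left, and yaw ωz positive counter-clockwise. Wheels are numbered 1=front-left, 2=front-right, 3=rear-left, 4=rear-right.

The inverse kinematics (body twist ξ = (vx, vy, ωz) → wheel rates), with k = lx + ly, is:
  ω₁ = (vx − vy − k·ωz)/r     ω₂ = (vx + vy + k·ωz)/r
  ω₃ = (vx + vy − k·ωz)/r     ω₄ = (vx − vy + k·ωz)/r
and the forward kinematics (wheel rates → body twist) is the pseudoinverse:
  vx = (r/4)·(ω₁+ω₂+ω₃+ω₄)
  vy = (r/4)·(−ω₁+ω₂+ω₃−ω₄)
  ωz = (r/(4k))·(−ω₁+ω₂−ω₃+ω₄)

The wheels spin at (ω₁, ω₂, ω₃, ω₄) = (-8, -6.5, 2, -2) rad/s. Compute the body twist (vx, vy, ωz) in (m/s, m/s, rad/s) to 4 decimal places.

k = lx + ly = 0.18 + 0.15 = 0.3300
ω₁+ω₂+ω₃+ω₄ = -14.5000  →  vx = (0.04/4)·-14.5000 = -0.1450
−ω₁+ω₂+ω₃−ω₄ = 5.5000  →  vy = (0.04/4)·5.5000 = 0.0550
−ω₁+ω₂−ω₃+ω₄ = -2.5000  →  ωz = (0.04/1.3200)·-2.5000 = -0.0758

(-0.1450, 0.0550, -0.0758)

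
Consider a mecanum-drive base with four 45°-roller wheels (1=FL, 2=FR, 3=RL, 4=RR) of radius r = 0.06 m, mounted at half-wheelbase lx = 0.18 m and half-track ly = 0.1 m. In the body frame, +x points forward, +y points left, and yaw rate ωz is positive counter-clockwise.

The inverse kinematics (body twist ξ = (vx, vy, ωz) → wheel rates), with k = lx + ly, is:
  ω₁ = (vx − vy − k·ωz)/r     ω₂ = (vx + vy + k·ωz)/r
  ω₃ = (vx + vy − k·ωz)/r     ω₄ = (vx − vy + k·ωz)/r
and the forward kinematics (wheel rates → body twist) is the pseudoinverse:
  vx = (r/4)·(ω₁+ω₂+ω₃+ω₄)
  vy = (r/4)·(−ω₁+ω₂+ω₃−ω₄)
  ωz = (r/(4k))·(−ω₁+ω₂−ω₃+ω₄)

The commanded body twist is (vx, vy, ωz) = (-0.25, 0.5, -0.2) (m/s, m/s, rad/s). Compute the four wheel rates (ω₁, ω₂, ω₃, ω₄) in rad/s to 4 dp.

(-11.5667, 3.2333, 5.1000, -13.4333)

k = lx + ly = 0.18 + 0.1 = 0.2800;  k·ωz = 0.2800·-0.2 = -0.0560
ω₁ (FL) = (vx − vy − k·ωz)/r = -0.6940/0.06 = -11.5667
ω₂ (FR) = (vx + vy + k·ωz)/r = 0.1940/0.06 = 3.2333
ω₃ (RL) = (vx + vy − k·ωz)/r = 0.3060/0.06 = 5.1000
ω₄ (RR) = (vx − vy + k·ωz)/r = -0.8060/0.06 = -13.4333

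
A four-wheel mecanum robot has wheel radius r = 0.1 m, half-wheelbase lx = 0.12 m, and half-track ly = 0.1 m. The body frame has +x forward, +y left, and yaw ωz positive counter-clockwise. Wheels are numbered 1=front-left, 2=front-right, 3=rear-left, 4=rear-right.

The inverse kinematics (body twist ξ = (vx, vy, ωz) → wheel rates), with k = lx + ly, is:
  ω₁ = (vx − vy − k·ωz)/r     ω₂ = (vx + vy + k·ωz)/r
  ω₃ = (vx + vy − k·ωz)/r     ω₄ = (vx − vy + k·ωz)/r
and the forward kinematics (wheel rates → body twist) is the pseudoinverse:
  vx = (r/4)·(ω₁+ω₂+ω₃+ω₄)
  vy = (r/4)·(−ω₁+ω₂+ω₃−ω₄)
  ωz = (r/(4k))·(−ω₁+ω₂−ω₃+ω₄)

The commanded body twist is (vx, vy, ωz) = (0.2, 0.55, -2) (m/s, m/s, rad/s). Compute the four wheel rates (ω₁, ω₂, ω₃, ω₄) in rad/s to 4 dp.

k = lx + ly = 0.12 + 0.1 = 0.2200;  k·ωz = 0.2200·-2 = -0.4400
ω₁ (FL) = (vx − vy − k·ωz)/r = 0.0900/0.1 = 0.9000
ω₂ (FR) = (vx + vy + k·ωz)/r = 0.3100/0.1 = 3.1000
ω₃ (RL) = (vx + vy − k·ωz)/r = 1.1900/0.1 = 11.9000
ω₄ (RR) = (vx − vy + k·ωz)/r = -0.7900/0.1 = -7.9000

(0.9000, 3.1000, 11.9000, -7.9000)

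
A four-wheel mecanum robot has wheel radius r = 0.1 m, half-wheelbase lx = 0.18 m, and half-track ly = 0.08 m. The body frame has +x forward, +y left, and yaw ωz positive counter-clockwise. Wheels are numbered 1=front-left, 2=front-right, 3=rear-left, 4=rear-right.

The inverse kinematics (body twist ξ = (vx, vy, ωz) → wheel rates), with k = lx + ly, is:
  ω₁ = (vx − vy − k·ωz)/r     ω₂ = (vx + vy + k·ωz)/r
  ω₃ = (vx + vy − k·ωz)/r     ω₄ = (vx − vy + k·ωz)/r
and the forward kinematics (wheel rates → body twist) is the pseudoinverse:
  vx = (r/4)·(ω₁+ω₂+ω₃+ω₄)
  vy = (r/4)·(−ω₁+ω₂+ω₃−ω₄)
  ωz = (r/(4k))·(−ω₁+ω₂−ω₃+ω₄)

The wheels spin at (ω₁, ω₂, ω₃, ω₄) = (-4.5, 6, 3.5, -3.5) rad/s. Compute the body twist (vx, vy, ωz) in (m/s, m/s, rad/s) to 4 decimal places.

k = lx + ly = 0.18 + 0.08 = 0.2600
ω₁+ω₂+ω₃+ω₄ = 1.5000  →  vx = (0.1/4)·1.5000 = 0.0375
−ω₁+ω₂+ω₃−ω₄ = 17.5000  →  vy = (0.1/4)·17.5000 = 0.4375
−ω₁+ω₂−ω₃+ω₄ = 3.5000  →  ωz = (0.1/1.0400)·3.5000 = 0.3365

(0.0375, 0.4375, 0.3365)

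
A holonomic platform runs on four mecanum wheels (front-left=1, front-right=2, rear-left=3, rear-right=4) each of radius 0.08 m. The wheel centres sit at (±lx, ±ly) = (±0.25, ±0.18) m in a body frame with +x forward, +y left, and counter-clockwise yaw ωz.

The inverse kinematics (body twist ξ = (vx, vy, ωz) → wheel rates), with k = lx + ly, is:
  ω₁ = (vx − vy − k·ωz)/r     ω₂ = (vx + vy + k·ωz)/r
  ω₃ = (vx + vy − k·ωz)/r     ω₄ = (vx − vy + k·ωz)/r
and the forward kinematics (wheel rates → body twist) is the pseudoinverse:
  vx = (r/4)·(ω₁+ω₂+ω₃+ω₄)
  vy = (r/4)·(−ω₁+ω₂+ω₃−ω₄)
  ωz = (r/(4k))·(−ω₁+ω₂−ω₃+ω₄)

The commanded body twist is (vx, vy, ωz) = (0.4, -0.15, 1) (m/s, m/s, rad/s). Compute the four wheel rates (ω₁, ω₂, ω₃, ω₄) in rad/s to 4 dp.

k = lx + ly = 0.25 + 0.18 = 0.4300;  k·ωz = 0.4300·1 = 0.4300
ω₁ (FL) = (vx − vy − k·ωz)/r = 0.1200/0.08 = 1.5000
ω₂ (FR) = (vx + vy + k·ωz)/r = 0.6800/0.08 = 8.5000
ω₃ (RL) = (vx + vy − k·ωz)/r = -0.1800/0.08 = -2.2500
ω₄ (RR) = (vx − vy + k·ωz)/r = 0.9800/0.08 = 12.2500

(1.5000, 8.5000, -2.2500, 12.2500)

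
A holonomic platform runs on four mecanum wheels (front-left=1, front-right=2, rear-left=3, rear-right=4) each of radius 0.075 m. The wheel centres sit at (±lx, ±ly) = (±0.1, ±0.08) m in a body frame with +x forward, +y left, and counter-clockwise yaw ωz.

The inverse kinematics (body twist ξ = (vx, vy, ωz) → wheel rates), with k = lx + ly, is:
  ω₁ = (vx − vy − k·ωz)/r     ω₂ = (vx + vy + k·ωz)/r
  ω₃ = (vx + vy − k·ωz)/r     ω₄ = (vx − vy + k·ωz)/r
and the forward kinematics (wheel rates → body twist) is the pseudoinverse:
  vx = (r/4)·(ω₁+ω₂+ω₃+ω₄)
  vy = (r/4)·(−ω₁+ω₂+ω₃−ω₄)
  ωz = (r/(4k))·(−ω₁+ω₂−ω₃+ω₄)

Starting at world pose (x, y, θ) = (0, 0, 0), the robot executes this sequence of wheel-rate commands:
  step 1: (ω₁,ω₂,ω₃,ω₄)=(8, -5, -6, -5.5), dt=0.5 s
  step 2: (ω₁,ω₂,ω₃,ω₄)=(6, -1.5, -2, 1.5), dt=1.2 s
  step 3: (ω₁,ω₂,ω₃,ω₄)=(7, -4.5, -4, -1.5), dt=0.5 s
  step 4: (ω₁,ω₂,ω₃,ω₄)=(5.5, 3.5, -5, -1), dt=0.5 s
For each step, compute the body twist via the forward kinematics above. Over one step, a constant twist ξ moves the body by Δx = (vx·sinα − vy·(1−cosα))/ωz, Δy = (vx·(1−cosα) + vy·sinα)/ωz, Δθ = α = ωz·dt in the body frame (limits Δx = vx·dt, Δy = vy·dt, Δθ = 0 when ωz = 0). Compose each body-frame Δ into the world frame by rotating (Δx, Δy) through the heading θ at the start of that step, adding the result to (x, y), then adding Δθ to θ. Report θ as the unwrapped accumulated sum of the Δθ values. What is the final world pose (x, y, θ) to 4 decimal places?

(-0.4398, -0.3395, -1.5156)

step 1: ξ=(vx,vy,ωz)=(-0.1594, -0.2531, -1.3021), dt=0.5 → body Δ=(-0.1139, -0.0928, -0.6510) → world pose (-0.1139, -0.0928, -0.6510)
step 2: ξ=(vx,vy,ωz)=(0.0750, -0.2062, -0.4167), dt=1.2 → body Δ=(0.0257, -0.2594, -0.5000) → world pose (-0.2507, -0.3146, -1.1510)
step 3: ξ=(vx,vy,ωz)=(-0.0562, -0.2625, -0.9375), dt=0.5 → body Δ=(-0.0573, -0.1200, -0.4688) → world pose (-0.3836, -0.3112, -1.6198)
step 4: ξ=(vx,vy,ωz)=(0.0562, -0.1125, 0.2083), dt=0.5 → body Δ=(0.0310, -0.0547, 0.1042) → world pose (-0.4398, -0.3395, -1.5156)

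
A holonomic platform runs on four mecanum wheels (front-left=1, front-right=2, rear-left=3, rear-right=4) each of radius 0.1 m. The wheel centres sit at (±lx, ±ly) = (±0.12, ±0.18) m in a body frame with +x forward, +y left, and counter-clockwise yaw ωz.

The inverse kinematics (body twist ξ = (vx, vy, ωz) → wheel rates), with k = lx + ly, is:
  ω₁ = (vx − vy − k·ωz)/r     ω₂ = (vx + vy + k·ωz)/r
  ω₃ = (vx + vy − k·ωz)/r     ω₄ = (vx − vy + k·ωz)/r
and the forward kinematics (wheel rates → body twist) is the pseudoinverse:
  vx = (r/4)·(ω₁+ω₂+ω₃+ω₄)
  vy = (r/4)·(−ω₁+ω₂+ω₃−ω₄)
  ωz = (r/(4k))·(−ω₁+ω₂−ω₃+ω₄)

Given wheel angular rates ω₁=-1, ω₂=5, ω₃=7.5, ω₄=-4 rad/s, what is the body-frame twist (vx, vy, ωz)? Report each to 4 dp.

k = lx + ly = 0.12 + 0.18 = 0.3000
ω₁+ω₂+ω₃+ω₄ = 7.5000  →  vx = (0.1/4)·7.5000 = 0.1875
−ω₁+ω₂+ω₃−ω₄ = 17.5000  →  vy = (0.1/4)·17.5000 = 0.4375
−ω₁+ω₂−ω₃+ω₄ = -5.5000  →  ωz = (0.1/1.2000)·-5.5000 = -0.4583

(0.1875, 0.4375, -0.4583)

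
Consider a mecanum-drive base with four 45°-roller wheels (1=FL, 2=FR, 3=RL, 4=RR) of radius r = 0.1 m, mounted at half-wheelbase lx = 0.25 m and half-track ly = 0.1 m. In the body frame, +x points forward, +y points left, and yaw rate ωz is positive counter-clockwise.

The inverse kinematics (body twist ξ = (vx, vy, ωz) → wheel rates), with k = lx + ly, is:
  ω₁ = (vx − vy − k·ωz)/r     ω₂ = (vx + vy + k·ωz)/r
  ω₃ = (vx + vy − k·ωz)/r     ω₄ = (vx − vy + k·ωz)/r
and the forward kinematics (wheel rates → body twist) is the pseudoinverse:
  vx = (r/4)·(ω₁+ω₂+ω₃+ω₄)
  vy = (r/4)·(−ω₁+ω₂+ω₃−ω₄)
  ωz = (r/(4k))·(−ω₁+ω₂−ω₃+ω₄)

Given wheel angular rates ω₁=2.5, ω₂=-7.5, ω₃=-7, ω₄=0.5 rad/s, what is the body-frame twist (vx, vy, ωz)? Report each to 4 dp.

(-0.2875, -0.4375, -0.1786)

k = lx + ly = 0.25 + 0.1 = 0.3500
ω₁+ω₂+ω₃+ω₄ = -11.5000  →  vx = (0.1/4)·-11.5000 = -0.2875
−ω₁+ω₂+ω₃−ω₄ = -17.5000  →  vy = (0.1/4)·-17.5000 = -0.4375
−ω₁+ω₂−ω₃+ω₄ = -2.5000  →  ωz = (0.1/1.4000)·-2.5000 = -0.1786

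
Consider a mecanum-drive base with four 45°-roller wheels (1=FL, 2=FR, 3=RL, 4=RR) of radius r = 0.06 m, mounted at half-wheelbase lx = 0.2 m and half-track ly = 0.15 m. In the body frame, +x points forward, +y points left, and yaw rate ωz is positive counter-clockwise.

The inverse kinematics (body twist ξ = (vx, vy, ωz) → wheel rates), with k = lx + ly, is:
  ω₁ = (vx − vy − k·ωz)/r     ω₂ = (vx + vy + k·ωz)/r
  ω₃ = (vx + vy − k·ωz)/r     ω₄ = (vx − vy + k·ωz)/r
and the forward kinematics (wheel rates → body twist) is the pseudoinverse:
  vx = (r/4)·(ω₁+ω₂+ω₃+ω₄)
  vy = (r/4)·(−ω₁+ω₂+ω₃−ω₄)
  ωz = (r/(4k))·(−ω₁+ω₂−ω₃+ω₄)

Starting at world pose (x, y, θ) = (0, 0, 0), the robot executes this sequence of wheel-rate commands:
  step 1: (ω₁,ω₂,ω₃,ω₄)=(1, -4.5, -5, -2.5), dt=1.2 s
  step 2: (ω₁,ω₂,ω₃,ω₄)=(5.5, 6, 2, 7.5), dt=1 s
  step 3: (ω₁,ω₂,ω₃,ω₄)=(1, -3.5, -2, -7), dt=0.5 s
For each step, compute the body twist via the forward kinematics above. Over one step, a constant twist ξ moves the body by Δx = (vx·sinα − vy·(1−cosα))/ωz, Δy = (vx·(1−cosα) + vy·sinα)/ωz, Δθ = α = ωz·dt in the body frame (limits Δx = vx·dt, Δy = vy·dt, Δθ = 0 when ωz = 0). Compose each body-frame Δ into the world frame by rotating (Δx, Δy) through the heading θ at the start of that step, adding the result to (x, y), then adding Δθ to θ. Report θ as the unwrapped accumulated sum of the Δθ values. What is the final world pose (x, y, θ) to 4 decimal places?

(0.0177, -0.2074, -0.1007)

step 1: ξ=(vx,vy,ωz)=(-0.1650, -0.1200, -0.1286), dt=1.2 → body Δ=(-0.2083, -0.1282, -0.1543) → world pose (-0.2083, -0.1282, -0.1543)
step 2: ξ=(vx,vy,ωz)=(0.3150, -0.0750, 0.2571), dt=1.0 → body Δ=(0.3211, -0.0339, 0.2571) → world pose (0.1038, -0.2110, 0.1029)
step 3: ξ=(vx,vy,ωz)=(-0.1725, 0.0075, -0.4071), dt=0.5 → body Δ=(-0.0853, 0.0125, -0.2036) → world pose (0.0177, -0.2074, -0.1007)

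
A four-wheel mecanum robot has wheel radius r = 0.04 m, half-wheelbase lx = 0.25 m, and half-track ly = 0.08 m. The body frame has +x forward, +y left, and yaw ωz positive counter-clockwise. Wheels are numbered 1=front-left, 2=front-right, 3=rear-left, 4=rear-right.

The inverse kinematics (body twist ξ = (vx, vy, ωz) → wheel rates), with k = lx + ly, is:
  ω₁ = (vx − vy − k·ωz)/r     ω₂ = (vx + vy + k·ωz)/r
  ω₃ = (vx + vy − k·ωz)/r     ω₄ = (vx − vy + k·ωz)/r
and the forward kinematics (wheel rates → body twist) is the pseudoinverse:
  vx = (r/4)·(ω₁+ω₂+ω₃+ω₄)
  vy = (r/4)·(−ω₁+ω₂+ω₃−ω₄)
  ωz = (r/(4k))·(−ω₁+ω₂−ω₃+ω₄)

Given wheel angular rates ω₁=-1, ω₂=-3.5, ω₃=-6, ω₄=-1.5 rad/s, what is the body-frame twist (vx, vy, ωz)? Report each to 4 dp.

(-0.1200, -0.0700, 0.0606)

k = lx + ly = 0.25 + 0.08 = 0.3300
ω₁+ω₂+ω₃+ω₄ = -12.0000  →  vx = (0.04/4)·-12.0000 = -0.1200
−ω₁+ω₂+ω₃−ω₄ = -7.0000  →  vy = (0.04/4)·-7.0000 = -0.0700
−ω₁+ω₂−ω₃+ω₄ = 2.0000  →  ωz = (0.04/1.3200)·2.0000 = 0.0606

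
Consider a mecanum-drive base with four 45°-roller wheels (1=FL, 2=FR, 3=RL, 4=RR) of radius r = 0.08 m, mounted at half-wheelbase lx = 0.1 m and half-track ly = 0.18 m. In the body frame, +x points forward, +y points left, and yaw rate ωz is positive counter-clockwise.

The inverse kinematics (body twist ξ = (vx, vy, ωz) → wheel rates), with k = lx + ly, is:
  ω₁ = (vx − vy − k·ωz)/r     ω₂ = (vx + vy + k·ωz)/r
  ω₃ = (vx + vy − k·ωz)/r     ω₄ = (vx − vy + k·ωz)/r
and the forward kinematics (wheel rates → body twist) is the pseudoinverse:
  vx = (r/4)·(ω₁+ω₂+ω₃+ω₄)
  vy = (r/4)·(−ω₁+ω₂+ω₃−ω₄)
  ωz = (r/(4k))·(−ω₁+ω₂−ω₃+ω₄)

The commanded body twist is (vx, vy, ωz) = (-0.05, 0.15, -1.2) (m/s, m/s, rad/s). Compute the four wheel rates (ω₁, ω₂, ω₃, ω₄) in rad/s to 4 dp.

k = lx + ly = 0.1 + 0.18 = 0.2800;  k·ωz = 0.2800·-1.2 = -0.3360
ω₁ (FL) = (vx − vy − k·ωz)/r = 0.1360/0.08 = 1.7000
ω₂ (FR) = (vx + vy + k·ωz)/r = -0.2360/0.08 = -2.9500
ω₃ (RL) = (vx + vy − k·ωz)/r = 0.4360/0.08 = 5.4500
ω₄ (RR) = (vx − vy + k·ωz)/r = -0.5360/0.08 = -6.7000

(1.7000, -2.9500, 5.4500, -6.7000)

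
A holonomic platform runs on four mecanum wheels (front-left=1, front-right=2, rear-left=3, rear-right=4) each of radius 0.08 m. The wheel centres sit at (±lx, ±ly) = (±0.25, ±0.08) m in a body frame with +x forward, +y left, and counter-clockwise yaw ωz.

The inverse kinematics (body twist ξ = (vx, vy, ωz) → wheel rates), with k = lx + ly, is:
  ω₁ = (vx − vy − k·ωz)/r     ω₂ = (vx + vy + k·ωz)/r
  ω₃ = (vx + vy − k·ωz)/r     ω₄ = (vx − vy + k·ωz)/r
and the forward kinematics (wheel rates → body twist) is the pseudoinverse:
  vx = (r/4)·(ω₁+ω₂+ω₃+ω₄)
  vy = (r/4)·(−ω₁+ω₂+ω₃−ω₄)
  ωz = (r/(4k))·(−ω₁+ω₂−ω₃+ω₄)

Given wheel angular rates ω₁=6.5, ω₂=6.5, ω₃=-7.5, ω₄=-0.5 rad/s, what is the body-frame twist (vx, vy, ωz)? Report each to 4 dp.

(0.1000, -0.1400, 0.4242)

k = lx + ly = 0.25 + 0.08 = 0.3300
ω₁+ω₂+ω₃+ω₄ = 5.0000  →  vx = (0.08/4)·5.0000 = 0.1000
−ω₁+ω₂+ω₃−ω₄ = -7.0000  →  vy = (0.08/4)·-7.0000 = -0.1400
−ω₁+ω₂−ω₃+ω₄ = 7.0000  →  ωz = (0.08/1.3200)·7.0000 = 0.4242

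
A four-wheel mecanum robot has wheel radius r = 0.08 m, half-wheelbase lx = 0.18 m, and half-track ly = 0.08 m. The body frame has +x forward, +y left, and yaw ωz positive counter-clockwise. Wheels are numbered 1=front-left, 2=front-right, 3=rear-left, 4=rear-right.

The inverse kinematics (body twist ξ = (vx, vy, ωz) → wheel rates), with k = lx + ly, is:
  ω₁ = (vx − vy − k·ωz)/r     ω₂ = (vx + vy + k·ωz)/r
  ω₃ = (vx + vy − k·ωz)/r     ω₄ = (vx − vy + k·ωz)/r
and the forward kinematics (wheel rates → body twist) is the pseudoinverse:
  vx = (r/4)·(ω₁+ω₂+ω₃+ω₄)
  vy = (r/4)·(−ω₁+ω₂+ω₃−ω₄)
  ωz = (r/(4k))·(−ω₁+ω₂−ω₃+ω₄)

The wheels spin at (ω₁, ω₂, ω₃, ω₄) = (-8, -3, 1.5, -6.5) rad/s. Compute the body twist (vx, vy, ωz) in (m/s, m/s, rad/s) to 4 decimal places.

(-0.3200, 0.2600, -0.2308)

k = lx + ly = 0.18 + 0.08 = 0.2600
ω₁+ω₂+ω₃+ω₄ = -16.0000  →  vx = (0.08/4)·-16.0000 = -0.3200
−ω₁+ω₂+ω₃−ω₄ = 13.0000  →  vy = (0.08/4)·13.0000 = 0.2600
−ω₁+ω₂−ω₃+ω₄ = -3.0000  →  ωz = (0.08/1.0400)·-3.0000 = -0.2308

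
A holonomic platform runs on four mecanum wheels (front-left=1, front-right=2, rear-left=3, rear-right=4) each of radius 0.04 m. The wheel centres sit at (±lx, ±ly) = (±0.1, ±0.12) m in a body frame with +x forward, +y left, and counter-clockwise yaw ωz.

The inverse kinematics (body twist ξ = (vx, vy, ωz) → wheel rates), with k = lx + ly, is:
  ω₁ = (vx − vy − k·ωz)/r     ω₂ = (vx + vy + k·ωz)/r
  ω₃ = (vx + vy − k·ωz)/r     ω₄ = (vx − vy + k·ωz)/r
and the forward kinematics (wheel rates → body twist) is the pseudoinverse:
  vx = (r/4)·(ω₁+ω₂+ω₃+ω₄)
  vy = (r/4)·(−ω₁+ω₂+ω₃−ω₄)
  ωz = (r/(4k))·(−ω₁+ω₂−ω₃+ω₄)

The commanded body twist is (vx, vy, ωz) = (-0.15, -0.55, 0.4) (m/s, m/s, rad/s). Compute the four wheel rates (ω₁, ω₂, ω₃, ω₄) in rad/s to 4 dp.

k = lx + ly = 0.1 + 0.12 = 0.2200;  k·ωz = 0.2200·0.4 = 0.0880
ω₁ (FL) = (vx − vy − k·ωz)/r = 0.3120/0.04 = 7.8000
ω₂ (FR) = (vx + vy + k·ωz)/r = -0.6120/0.04 = -15.3000
ω₃ (RL) = (vx + vy − k·ωz)/r = -0.7880/0.04 = -19.7000
ω₄ (RR) = (vx − vy + k·ωz)/r = 0.4880/0.04 = 12.2000

(7.8000, -15.3000, -19.7000, 12.2000)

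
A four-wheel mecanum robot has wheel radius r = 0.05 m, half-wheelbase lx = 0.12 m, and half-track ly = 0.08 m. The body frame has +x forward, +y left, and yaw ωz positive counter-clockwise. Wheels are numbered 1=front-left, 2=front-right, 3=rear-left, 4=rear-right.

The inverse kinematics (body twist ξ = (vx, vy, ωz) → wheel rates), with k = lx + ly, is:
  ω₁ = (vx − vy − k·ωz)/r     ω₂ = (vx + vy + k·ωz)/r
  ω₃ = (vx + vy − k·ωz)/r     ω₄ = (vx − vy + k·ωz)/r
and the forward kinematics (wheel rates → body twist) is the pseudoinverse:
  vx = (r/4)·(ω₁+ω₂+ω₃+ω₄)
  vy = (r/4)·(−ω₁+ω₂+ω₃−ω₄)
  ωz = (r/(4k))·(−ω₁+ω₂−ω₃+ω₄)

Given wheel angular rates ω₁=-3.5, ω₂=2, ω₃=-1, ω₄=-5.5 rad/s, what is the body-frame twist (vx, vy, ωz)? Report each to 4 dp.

k = lx + ly = 0.12 + 0.08 = 0.2000
ω₁+ω₂+ω₃+ω₄ = -8.0000  →  vx = (0.05/4)·-8.0000 = -0.1000
−ω₁+ω₂+ω₃−ω₄ = 10.0000  →  vy = (0.05/4)·10.0000 = 0.1250
−ω₁+ω₂−ω₃+ω₄ = 1.0000  →  ωz = (0.05/0.8000)·1.0000 = 0.0625

(-0.1000, 0.1250, 0.0625)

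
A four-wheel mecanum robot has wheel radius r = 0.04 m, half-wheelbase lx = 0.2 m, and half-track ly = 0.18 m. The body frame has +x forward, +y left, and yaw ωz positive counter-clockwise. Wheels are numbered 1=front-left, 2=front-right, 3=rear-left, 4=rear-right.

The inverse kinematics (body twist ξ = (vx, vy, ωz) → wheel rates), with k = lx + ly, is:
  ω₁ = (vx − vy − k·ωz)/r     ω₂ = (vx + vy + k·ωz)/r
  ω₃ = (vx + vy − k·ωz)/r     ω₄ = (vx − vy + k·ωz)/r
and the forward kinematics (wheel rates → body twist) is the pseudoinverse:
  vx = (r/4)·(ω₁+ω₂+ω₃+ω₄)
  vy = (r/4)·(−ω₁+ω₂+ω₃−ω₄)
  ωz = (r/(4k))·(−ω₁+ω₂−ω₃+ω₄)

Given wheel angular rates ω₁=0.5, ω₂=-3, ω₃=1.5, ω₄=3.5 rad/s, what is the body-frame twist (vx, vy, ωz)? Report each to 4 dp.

k = lx + ly = 0.2 + 0.18 = 0.3800
ω₁+ω₂+ω₃+ω₄ = 2.5000  →  vx = (0.04/4)·2.5000 = 0.0250
−ω₁+ω₂+ω₃−ω₄ = -5.5000  →  vy = (0.04/4)·-5.5000 = -0.0550
−ω₁+ω₂−ω₃+ω₄ = -1.5000  →  ωz = (0.04/1.5200)·-1.5000 = -0.0395

(0.0250, -0.0550, -0.0395)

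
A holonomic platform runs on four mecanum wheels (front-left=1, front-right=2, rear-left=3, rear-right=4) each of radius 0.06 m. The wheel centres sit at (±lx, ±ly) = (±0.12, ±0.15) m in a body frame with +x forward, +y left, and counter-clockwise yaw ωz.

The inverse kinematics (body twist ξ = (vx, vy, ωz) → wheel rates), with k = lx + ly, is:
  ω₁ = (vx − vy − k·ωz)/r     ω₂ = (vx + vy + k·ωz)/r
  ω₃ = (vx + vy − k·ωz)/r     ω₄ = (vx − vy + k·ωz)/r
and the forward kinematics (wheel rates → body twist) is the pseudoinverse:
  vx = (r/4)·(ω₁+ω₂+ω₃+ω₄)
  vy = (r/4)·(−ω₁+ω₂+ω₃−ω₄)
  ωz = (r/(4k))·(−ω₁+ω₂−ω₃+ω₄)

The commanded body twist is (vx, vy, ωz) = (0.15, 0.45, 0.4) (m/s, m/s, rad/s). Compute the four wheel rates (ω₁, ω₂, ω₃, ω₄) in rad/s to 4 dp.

(-6.8000, 11.8000, 8.2000, -3.2000)

k = lx + ly = 0.12 + 0.15 = 0.2700;  k·ωz = 0.2700·0.4 = 0.1080
ω₁ (FL) = (vx − vy − k·ωz)/r = -0.4080/0.06 = -6.8000
ω₂ (FR) = (vx + vy + k·ωz)/r = 0.7080/0.06 = 11.8000
ω₃ (RL) = (vx + vy − k·ωz)/r = 0.4920/0.06 = 8.2000
ω₄ (RR) = (vx − vy + k·ωz)/r = -0.1920/0.06 = -3.2000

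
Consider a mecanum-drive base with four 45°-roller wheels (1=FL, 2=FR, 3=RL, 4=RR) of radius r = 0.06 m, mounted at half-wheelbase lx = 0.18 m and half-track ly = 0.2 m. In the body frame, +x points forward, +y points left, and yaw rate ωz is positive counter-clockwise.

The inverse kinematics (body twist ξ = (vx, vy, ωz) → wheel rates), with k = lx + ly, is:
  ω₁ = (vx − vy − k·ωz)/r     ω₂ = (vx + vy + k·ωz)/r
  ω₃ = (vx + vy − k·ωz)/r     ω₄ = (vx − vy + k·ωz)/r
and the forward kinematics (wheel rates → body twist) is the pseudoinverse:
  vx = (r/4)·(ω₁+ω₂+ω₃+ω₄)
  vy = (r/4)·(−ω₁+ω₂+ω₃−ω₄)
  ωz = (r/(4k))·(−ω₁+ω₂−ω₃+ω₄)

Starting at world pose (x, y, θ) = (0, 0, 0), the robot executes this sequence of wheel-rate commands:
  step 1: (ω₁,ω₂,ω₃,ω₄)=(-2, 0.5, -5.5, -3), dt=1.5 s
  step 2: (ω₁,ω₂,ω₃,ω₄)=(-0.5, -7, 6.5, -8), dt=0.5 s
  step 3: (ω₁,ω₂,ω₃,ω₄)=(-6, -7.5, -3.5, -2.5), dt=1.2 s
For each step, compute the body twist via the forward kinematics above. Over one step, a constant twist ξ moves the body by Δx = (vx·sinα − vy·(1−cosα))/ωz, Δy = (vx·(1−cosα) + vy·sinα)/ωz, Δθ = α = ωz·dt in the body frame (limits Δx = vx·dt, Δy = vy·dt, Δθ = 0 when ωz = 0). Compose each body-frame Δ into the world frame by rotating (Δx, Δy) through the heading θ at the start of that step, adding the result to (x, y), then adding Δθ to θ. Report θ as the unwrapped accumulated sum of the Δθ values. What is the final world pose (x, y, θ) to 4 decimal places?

step 1: ξ=(vx,vy,ωz)=(-0.1500, 0.0000, 0.1974), dt=1.5 → body Δ=(-0.2217, -0.0331, 0.2961) → world pose (-0.2217, -0.0331, 0.2961)
step 2: ξ=(vx,vy,ωz)=(-0.1350, 0.1200, -0.8289), dt=0.5 → body Δ=(-0.0533, 0.0721, -0.4145) → world pose (-0.2938, 0.0203, -0.1184)
step 3: ξ=(vx,vy,ωz)=(-0.2925, -0.0375, -0.0197), dt=1.2 → body Δ=(-0.3515, -0.0408, -0.0237) → world pose (-0.6476, 0.0213, -0.1421)

(-0.6476, 0.0213, -0.1421)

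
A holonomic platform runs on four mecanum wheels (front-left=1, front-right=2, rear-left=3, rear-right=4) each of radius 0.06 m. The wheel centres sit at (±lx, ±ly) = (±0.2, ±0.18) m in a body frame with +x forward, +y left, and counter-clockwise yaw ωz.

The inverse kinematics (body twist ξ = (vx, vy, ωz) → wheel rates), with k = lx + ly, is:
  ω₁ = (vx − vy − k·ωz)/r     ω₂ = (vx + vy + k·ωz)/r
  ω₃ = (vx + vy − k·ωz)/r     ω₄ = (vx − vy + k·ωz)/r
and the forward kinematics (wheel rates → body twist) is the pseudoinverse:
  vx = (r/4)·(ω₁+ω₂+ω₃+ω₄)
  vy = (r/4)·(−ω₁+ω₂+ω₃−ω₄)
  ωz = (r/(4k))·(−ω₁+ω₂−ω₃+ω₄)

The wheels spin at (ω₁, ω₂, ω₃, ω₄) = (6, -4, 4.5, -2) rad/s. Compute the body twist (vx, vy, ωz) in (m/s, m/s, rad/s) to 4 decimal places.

(0.0675, -0.0525, -0.6513)

k = lx + ly = 0.2 + 0.18 = 0.3800
ω₁+ω₂+ω₃+ω₄ = 4.5000  →  vx = (0.06/4)·4.5000 = 0.0675
−ω₁+ω₂+ω₃−ω₄ = -3.5000  →  vy = (0.06/4)·-3.5000 = -0.0525
−ω₁+ω₂−ω₃+ω₄ = -16.5000  →  ωz = (0.06/1.5200)·-16.5000 = -0.6513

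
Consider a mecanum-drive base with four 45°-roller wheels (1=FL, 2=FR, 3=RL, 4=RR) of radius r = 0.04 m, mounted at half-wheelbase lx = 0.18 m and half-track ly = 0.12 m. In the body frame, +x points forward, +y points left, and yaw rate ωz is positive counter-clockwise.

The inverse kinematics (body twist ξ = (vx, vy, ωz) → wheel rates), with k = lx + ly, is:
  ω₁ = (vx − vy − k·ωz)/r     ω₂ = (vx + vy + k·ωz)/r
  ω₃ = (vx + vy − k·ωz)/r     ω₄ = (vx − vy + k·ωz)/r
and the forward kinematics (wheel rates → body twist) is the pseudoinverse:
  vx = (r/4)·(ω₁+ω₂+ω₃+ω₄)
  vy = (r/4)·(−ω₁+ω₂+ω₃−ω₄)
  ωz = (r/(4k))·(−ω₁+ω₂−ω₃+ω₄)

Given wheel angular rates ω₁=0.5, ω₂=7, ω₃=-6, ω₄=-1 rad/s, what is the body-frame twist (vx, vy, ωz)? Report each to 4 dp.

(0.0050, 0.0150, 0.3833)

k = lx + ly = 0.18 + 0.12 = 0.3000
ω₁+ω₂+ω₃+ω₄ = 0.5000  →  vx = (0.04/4)·0.5000 = 0.0050
−ω₁+ω₂+ω₃−ω₄ = 1.5000  →  vy = (0.04/4)·1.5000 = 0.0150
−ω₁+ω₂−ω₃+ω₄ = 11.5000  →  ωz = (0.04/1.2000)·11.5000 = 0.3833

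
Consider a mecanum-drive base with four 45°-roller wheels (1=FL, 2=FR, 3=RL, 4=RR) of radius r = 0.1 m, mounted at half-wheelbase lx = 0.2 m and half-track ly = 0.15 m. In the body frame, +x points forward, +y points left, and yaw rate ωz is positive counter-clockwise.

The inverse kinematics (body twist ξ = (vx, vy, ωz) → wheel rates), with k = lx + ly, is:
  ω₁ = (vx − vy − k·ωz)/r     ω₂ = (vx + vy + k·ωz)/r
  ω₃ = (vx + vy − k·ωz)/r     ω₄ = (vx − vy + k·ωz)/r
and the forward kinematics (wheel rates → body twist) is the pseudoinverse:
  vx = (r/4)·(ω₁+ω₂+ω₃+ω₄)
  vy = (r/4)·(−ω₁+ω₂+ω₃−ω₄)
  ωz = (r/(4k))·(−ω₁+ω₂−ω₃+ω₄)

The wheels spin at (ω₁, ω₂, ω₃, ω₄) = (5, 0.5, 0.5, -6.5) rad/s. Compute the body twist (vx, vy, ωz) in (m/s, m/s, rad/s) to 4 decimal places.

(-0.0125, 0.0625, -0.8214)

k = lx + ly = 0.2 + 0.15 = 0.3500
ω₁+ω₂+ω₃+ω₄ = -0.5000  →  vx = (0.1/4)·-0.5000 = -0.0125
−ω₁+ω₂+ω₃−ω₄ = 2.5000  →  vy = (0.1/4)·2.5000 = 0.0625
−ω₁+ω₂−ω₃+ω₄ = -11.5000  →  ωz = (0.1/1.4000)·-11.5000 = -0.8214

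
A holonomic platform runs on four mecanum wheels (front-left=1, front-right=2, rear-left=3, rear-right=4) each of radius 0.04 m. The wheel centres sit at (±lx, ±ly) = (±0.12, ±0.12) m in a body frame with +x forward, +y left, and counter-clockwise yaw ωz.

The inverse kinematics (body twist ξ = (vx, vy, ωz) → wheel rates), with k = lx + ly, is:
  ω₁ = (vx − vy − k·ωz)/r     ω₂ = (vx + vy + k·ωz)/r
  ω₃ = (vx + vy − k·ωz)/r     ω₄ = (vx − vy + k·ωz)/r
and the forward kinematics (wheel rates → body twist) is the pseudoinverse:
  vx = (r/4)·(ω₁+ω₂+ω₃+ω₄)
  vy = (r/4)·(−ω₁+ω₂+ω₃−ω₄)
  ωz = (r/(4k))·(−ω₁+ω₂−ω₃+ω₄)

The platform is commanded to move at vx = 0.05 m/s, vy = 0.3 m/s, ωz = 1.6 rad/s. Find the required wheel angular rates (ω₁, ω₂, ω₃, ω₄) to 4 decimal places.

k = lx + ly = 0.12 + 0.12 = 0.2400;  k·ωz = 0.2400·1.6 = 0.3840
ω₁ (FL) = (vx − vy − k·ωz)/r = -0.6340/0.04 = -15.8500
ω₂ (FR) = (vx + vy + k·ωz)/r = 0.7340/0.04 = 18.3500
ω₃ (RL) = (vx + vy − k·ωz)/r = -0.0340/0.04 = -0.8500
ω₄ (RR) = (vx − vy + k·ωz)/r = 0.1340/0.04 = 3.3500

(-15.8500, 18.3500, -0.8500, 3.3500)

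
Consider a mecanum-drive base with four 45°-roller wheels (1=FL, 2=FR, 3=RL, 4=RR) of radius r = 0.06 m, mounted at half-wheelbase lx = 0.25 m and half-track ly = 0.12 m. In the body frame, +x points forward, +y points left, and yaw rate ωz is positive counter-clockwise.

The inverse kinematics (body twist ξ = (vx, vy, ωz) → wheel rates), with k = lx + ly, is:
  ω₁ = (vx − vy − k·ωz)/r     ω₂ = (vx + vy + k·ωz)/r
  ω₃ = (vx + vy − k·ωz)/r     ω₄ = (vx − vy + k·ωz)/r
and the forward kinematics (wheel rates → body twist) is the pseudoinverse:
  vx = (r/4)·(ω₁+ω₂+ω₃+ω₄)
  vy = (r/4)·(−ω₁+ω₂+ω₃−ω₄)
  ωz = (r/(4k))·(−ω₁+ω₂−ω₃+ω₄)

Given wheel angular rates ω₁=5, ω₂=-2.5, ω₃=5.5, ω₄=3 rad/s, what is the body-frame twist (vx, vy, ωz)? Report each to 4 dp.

k = lx + ly = 0.25 + 0.12 = 0.3700
ω₁+ω₂+ω₃+ω₄ = 11.0000  →  vx = (0.06/4)·11.0000 = 0.1650
−ω₁+ω₂+ω₃−ω₄ = -5.0000  →  vy = (0.06/4)·-5.0000 = -0.0750
−ω₁+ω₂−ω₃+ω₄ = -10.0000  →  ωz = (0.06/1.4800)·-10.0000 = -0.4054

(0.1650, -0.0750, -0.4054)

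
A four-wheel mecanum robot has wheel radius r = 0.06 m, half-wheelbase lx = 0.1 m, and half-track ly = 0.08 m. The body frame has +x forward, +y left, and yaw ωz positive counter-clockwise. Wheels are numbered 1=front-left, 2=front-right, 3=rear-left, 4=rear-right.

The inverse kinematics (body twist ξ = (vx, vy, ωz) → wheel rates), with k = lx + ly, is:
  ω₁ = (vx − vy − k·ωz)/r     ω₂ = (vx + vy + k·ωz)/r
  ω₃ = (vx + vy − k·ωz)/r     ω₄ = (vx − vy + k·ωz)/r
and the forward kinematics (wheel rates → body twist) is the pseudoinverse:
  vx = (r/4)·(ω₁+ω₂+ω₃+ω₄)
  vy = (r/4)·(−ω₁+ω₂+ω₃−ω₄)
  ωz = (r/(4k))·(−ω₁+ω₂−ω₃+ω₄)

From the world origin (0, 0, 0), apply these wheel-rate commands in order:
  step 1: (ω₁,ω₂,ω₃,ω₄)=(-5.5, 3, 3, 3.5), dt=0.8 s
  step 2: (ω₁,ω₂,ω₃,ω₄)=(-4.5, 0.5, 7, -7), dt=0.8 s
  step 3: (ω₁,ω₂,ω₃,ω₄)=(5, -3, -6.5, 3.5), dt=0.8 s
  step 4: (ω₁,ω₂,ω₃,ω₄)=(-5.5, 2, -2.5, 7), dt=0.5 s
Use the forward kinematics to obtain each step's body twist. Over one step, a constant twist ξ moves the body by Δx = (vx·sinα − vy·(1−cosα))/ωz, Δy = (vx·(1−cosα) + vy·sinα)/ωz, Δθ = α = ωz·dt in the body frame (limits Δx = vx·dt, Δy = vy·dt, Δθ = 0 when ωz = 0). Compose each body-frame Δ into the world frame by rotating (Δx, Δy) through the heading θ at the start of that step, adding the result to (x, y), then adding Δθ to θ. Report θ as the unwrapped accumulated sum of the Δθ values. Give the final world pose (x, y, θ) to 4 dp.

step 1: ξ=(vx,vy,ωz)=(0.0600, 0.1200, 0.7500), dt=0.8 → body Δ=(0.0172, 0.1043, 0.6000) → world pose (0.0172, 0.1043, 0.6000)
step 2: ξ=(vx,vy,ωz)=(-0.0600, 0.2850, -0.7500), dt=0.8 → body Δ=(0.0212, 0.2285, -0.6000) → world pose (-0.0943, 0.3049, 0.0000)
step 3: ξ=(vx,vy,ωz)=(-0.0150, -0.2700, 0.1667), dt=0.8 → body Δ=(0.0024, -0.2162, 0.1333) → world pose (-0.0919, 0.0887, 0.1333)
step 4: ξ=(vx,vy,ωz)=(0.0150, -0.0300, 1.4167), dt=0.5 → body Δ=(0.0120, -0.0112, 0.7083) → world pose (-0.0785, 0.0792, 0.8417)

(-0.0785, 0.0792, 0.8417)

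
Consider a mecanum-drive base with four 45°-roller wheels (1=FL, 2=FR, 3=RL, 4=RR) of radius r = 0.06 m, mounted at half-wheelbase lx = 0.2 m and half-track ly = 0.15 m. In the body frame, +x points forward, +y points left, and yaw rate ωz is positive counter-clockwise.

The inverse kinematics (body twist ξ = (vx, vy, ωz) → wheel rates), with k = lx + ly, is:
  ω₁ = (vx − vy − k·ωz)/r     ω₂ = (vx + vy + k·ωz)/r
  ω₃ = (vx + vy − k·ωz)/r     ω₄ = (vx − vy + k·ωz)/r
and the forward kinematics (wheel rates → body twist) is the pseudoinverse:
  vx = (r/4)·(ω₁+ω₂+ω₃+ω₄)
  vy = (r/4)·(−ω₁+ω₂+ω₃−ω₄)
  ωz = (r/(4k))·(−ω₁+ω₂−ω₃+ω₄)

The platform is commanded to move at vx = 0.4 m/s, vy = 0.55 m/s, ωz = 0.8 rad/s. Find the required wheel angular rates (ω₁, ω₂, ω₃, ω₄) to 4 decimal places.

k = lx + ly = 0.2 + 0.15 = 0.3500;  k·ωz = 0.3500·0.8 = 0.2800
ω₁ (FL) = (vx − vy − k·ωz)/r = -0.4300/0.06 = -7.1667
ω₂ (FR) = (vx + vy + k·ωz)/r = 1.2300/0.06 = 20.5000
ω₃ (RL) = (vx + vy − k·ωz)/r = 0.6700/0.06 = 11.1667
ω₄ (RR) = (vx − vy + k·ωz)/r = 0.1300/0.06 = 2.1667

(-7.1667, 20.5000, 11.1667, 2.1667)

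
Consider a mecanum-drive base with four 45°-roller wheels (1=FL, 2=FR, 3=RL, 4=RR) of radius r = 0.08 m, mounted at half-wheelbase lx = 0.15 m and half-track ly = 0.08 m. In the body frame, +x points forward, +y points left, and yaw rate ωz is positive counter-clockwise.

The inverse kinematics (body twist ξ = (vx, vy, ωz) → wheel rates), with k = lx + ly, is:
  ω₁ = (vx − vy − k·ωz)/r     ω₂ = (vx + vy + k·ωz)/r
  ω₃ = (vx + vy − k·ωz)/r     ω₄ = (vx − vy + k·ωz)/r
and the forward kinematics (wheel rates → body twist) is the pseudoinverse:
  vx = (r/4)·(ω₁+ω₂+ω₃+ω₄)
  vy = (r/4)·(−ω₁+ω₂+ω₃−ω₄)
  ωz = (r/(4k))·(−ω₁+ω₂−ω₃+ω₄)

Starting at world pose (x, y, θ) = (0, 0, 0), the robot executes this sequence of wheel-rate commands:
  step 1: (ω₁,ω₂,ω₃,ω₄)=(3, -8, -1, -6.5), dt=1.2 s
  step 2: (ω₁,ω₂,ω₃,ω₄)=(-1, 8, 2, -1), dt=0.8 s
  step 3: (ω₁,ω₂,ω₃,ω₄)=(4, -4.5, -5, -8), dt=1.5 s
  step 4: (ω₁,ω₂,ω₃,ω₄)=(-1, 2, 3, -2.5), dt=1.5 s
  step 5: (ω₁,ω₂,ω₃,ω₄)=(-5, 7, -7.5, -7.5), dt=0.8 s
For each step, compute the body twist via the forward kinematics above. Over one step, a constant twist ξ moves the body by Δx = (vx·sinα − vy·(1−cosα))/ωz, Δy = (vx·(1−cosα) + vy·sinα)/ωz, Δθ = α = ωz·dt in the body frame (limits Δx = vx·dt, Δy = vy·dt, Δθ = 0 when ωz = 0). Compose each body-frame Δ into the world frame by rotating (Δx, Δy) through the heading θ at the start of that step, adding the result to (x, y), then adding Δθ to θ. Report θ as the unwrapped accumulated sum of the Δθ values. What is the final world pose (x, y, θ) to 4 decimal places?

(0.2366, 0.0609, -2.2957)

step 1: ξ=(vx,vy,ωz)=(-0.2500, -0.1100, -1.4348), dt=1.2 → body Δ=(-0.2605, 0.1246, -1.7217) → world pose (-0.2605, 0.1246, -1.7217)
step 2: ξ=(vx,vy,ωz)=(0.1600, 0.2400, 0.5217), dt=0.8 → body Δ=(0.0848, 0.2128, 0.4174) → world pose (-0.0628, 0.0088, -1.3043)
step 3: ξ=(vx,vy,ωz)=(-0.2700, -0.1100, -1.0000), dt=1.5 → body Δ=(-0.3715, 0.1412, -1.5000) → world pose (-0.0245, 0.4044, -2.8043)
step 4: ξ=(vx,vy,ωz)=(0.0300, 0.1700, -0.2174), dt=1.5 → body Δ=(0.0854, 0.2432, -0.3261) → world pose (-0.0246, 0.1466, -3.1304)
step 5: ξ=(vx,vy,ωz)=(-0.2600, 0.2400, 1.0435), dt=0.8 → body Δ=(-0.2603, 0.0886, 0.8348) → world pose (0.2366, 0.0609, -2.2957)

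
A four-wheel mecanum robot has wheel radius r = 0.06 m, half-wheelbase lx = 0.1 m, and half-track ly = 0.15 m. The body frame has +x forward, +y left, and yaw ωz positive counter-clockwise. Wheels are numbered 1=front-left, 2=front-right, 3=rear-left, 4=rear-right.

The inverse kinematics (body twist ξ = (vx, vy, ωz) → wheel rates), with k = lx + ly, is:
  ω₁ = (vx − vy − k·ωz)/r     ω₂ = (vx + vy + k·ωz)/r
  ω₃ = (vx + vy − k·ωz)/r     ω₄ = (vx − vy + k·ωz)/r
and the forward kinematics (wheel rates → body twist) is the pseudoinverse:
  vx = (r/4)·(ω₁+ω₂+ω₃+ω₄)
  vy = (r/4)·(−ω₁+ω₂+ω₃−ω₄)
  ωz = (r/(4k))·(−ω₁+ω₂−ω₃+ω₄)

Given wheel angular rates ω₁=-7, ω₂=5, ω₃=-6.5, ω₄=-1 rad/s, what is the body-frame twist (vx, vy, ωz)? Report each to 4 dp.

(-0.1425, 0.0975, 1.0500)

k = lx + ly = 0.1 + 0.15 = 0.2500
ω₁+ω₂+ω₃+ω₄ = -9.5000  →  vx = (0.06/4)·-9.5000 = -0.1425
−ω₁+ω₂+ω₃−ω₄ = 6.5000  →  vy = (0.06/4)·6.5000 = 0.0975
−ω₁+ω₂−ω₃+ω₄ = 17.5000  →  ωz = (0.06/1.0000)·17.5000 = 1.0500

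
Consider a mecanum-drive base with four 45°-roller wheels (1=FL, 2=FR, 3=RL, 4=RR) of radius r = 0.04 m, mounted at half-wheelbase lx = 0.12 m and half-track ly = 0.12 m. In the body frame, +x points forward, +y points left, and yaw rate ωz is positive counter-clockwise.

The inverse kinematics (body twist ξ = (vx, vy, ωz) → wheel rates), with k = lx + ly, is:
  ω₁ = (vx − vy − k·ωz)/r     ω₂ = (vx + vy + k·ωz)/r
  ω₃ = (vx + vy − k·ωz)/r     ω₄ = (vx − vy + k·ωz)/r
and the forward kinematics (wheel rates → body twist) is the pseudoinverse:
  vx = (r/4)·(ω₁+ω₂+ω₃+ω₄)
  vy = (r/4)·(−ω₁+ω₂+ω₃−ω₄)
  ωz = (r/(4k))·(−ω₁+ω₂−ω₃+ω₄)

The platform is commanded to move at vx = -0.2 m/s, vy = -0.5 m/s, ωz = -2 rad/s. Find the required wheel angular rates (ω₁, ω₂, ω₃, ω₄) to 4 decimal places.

k = lx + ly = 0.12 + 0.12 = 0.2400;  k·ωz = 0.2400·-2 = -0.4800
ω₁ (FL) = (vx − vy − k·ωz)/r = 0.7800/0.04 = 19.5000
ω₂ (FR) = (vx + vy + k·ωz)/r = -1.1800/0.04 = -29.5000
ω₃ (RL) = (vx + vy − k·ωz)/r = -0.2200/0.04 = -5.5000
ω₄ (RR) = (vx − vy + k·ωz)/r = -0.1800/0.04 = -4.5000

(19.5000, -29.5000, -5.5000, -4.5000)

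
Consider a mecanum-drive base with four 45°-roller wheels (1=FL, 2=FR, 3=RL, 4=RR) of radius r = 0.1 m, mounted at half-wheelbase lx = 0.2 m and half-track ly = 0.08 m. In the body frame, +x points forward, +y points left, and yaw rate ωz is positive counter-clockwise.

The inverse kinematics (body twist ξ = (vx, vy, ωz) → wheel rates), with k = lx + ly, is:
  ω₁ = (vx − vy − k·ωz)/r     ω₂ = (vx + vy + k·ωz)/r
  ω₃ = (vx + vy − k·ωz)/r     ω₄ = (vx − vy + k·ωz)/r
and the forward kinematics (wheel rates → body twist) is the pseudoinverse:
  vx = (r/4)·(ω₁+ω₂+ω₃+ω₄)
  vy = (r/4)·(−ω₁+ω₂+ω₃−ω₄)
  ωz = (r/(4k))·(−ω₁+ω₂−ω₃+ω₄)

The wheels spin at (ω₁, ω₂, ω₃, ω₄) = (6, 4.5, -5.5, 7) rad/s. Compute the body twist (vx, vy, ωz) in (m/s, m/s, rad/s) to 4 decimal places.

(0.3000, -0.3500, 0.9821)

k = lx + ly = 0.2 + 0.08 = 0.2800
ω₁+ω₂+ω₃+ω₄ = 12.0000  →  vx = (0.1/4)·12.0000 = 0.3000
−ω₁+ω₂+ω₃−ω₄ = -14.0000  →  vy = (0.1/4)·-14.0000 = -0.3500
−ω₁+ω₂−ω₃+ω₄ = 11.0000  →  ωz = (0.1/1.1200)·11.0000 = 0.9821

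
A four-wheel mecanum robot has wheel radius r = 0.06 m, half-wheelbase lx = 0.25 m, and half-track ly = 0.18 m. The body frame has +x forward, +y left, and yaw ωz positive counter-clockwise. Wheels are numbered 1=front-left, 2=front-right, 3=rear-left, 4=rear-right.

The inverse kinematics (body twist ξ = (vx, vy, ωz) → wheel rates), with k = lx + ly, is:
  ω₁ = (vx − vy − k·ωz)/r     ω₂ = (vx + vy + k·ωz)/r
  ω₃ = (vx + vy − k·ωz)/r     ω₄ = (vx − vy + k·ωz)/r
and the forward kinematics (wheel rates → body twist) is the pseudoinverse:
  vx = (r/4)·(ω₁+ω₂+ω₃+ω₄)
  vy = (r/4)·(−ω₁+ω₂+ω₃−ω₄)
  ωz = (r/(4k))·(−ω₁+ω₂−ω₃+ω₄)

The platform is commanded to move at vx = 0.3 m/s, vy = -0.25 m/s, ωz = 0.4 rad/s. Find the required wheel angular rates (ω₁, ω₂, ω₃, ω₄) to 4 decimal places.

k = lx + ly = 0.25 + 0.18 = 0.4300;  k·ωz = 0.4300·0.4 = 0.1720
ω₁ (FL) = (vx − vy − k·ωz)/r = 0.3780/0.06 = 6.3000
ω₂ (FR) = (vx + vy + k·ωz)/r = 0.2220/0.06 = 3.7000
ω₃ (RL) = (vx + vy − k·ωz)/r = -0.1220/0.06 = -2.0333
ω₄ (RR) = (vx − vy + k·ωz)/r = 0.7220/0.06 = 12.0333

(6.3000, 3.7000, -2.0333, 12.0333)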